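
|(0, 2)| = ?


|u| = sqrt(0^2 + 2^2) = sqrt(4) = 2

2


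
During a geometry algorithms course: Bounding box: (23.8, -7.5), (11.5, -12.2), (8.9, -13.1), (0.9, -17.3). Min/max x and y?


x range: [0.9, 23.8]
y range: [-17.3, -7.5]
Bounding box: (0.9,-17.3) to (23.8,-7.5)

(0.9,-17.3) to (23.8,-7.5)


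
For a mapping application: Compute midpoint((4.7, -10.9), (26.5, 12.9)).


M = ((4.7+26.5)/2, ((-10.9)+12.9)/2)
= (15.6, 1)

(15.6, 1)


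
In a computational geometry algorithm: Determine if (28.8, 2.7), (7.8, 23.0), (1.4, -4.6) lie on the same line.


Cross product: (7.8-28.8)*((-4.6)-2.7) - (23-2.7)*(1.4-28.8)
= 709.52

No, not collinear


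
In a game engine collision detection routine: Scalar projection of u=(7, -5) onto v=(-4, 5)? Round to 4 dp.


u.v = -53, |v| = sqrt(41) = 6.4031
Scalar projection = u.v / |v| = -53 / sqrt(41) = -8.2772

-8.2772


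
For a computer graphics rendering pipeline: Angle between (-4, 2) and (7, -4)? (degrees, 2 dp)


u.v = -36, |u| = sqrt(20) = 4.4721, |v| = sqrt(65) = 8.0623
cos(theta) = u.v/(|u||v|) = -36/sqrt(1300) = -0.99846
theta = acos(-0.99846) = 176.82 degrees

176.82 degrees


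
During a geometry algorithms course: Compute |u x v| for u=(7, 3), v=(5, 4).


|u x v| = |7*4 - 3*5|
= |28 - 15| = 13

13


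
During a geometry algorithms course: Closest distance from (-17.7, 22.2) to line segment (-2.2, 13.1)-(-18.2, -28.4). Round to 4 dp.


Project P onto AB: t = 0 (clamped to [0,1])
Closest point on segment: (-2.2, 13.1)
Distance: 17.9739

17.9739


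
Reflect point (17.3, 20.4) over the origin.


Reflection over origin: (x,y) -> (-x,-y)
(17.3, 20.4) -> (-17.3, -20.4)

(-17.3, -20.4)


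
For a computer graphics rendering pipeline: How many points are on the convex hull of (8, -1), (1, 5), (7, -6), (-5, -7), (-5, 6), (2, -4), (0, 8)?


Convex hull vertices (CCW): (-5, -7), (7, -6), (8, -1), (0, 8), (-5, 6)
Count = 5

5


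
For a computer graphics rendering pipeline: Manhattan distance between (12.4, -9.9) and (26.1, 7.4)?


|12.4-26.1| + |(-9.9)-7.4| = 13.7 + 17.3 = 31

31


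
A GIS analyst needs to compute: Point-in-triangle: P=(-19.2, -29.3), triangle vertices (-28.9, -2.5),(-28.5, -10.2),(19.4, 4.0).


Cross products: AB x AP = 63.97, BC x BP = -1046.95, CA x CP = 1357.49
All same sign? no

No, outside


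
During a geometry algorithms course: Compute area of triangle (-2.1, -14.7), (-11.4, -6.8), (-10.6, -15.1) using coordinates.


Area = |x_A(y_B-y_C) + x_B(y_C-y_A) + x_C(y_A-y_B)|/2
= |(-17.43) + 4.56 + 83.74|/2
= 70.87/2 = 35.435

35.435


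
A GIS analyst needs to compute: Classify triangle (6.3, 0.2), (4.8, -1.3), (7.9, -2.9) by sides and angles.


Side lengths squared: AB^2=4.5, BC^2=12.17, CA^2=12.17
Sorted: [4.5, 12.17, 12.17]
By sides: Isosceles, By angles: Acute

Isosceles, Acute


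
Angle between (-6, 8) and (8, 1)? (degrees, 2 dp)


u.v = -40, |u| = sqrt(100) = 10, |v| = sqrt(65) = 8.0623
cos(theta) = u.v/(|u||v|) = -40/sqrt(6500) = -0.496139
theta = acos(-0.496139) = 119.74 degrees

119.74 degrees


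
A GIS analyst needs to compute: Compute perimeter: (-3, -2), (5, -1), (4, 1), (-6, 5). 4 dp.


Sides: (-3, -2)->(5, -1): sqrt(65) = 8.062258, (5, -1)->(4, 1): sqrt(5) = 2.236068, (4, 1)->(-6, 5): sqrt(116) = 10.77033, (-6, 5)->(-3, -2): sqrt(58) = 7.615773
Sum = 28.684429
Perimeter = 28.6844

28.6844


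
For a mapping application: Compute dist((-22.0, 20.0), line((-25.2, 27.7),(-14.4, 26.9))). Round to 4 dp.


|cross product| = 80.6
|line direction| = sqrt(117.28) = 10.8296
Distance = 80.6/sqrt(117.28) = 7.4426

7.4426


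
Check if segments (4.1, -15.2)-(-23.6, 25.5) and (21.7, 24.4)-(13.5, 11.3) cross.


Cross products: d1=94.16, d2=-602.45, d3=-1813.24, d4=-1116.63
d1*d2 < 0 and d3*d4 < 0? no

No, they don't intersect


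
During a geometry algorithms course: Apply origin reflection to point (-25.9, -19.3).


Reflection over origin: (x,y) -> (-x,-y)
(-25.9, -19.3) -> (25.9, 19.3)

(25.9, 19.3)


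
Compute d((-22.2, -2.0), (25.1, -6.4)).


dx=47.3, dy=-4.4
d^2 = 47.3^2 + (-4.4)^2 = 2256.65
d = sqrt(2256.65) = 47.5042

47.5042


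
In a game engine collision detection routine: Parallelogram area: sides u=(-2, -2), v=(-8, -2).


|u x v| = |(-2)*(-2) - (-2)*(-8)|
= |4 - 16| = 12

12


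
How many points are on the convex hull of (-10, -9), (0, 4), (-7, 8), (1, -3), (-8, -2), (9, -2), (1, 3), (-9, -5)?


Convex hull vertices (CCW): (-10, -9), (9, -2), (0, 4), (-7, 8)
Count = 4

4


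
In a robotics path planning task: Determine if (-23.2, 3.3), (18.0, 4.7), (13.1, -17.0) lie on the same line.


Cross product: (18-(-23.2))*((-17)-3.3) - (4.7-3.3)*(13.1-(-23.2))
= -887.18

No, not collinear


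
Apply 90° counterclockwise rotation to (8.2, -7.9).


90° CCW: (x,y) -> (-y, x)
(8.2,-7.9) -> (7.9, 8.2)

(7.9, 8.2)


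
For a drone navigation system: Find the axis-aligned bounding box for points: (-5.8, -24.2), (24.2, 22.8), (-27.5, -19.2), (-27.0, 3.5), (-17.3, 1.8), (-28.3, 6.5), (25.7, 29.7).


x range: [-28.3, 25.7]
y range: [-24.2, 29.7]
Bounding box: (-28.3,-24.2) to (25.7,29.7)

(-28.3,-24.2) to (25.7,29.7)


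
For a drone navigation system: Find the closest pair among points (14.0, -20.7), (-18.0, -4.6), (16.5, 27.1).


d(P0,P1) = 35.8219, d(P0,P2) = 47.8653, d(P1,P2) = 46.8523
Closest: P0 and P1

Closest pair: (14.0, -20.7) and (-18.0, -4.6), distance = 35.8219


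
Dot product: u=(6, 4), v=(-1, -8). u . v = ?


u . v = u_x*v_x + u_y*v_y = 6*(-1) + 4*(-8)
= (-6) + (-32) = -38

-38


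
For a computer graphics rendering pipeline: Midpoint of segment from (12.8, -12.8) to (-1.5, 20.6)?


M = ((12.8+(-1.5))/2, ((-12.8)+20.6)/2)
= (5.65, 3.9)

(5.65, 3.9)


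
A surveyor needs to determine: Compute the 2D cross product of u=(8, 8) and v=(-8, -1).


u x v = u_x*v_y - u_y*v_x = 8*(-1) - 8*(-8)
= (-8) - (-64) = 56

56


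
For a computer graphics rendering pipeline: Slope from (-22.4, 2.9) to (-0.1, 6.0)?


slope = (y2-y1)/(x2-x1) = (6-2.9)/((-0.1)-(-22.4)) = 3.1/22.3 = 0.139

0.139


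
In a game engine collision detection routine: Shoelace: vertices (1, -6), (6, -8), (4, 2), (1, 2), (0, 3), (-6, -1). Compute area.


Shoelace sum: (1*(-8) - 6*(-6)) + (6*2 - 4*(-8)) + (4*2 - 1*2) + (1*3 - 0*2) + (0*(-1) - (-6)*3) + ((-6)*(-6) - 1*(-1))
= 136
Area = |136|/2 = 68

68


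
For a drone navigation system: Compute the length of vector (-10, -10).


|u| = sqrt((-10)^2 + (-10)^2) = sqrt(200) = 14.1421

14.1421


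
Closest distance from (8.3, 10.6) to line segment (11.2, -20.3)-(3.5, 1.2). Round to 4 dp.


Project P onto AB: t = 1 (clamped to [0,1])
Closest point on segment: (3.5, 1.2)
Distance: 10.5546

10.5546


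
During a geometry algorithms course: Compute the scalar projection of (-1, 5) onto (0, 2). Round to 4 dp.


u.v = 10, |v| = sqrt(4) = 2
Scalar projection = u.v / |v| = 10 / sqrt(4) = 5

5


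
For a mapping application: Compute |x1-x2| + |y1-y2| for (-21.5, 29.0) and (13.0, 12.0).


|(-21.5)-13| + |29-12| = 34.5 + 17 = 51.5

51.5


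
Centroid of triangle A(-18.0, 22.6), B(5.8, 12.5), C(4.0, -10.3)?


Centroid = ((x_A+x_B+x_C)/3, (y_A+y_B+y_C)/3)
= (((-18)+5.8+4)/3, (22.6+12.5+(-10.3))/3)
= (-2.7333, 8.2667)

(-2.7333, 8.2667)


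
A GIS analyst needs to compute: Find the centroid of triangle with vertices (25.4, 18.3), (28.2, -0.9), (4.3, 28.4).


Centroid = ((x_A+x_B+x_C)/3, (y_A+y_B+y_C)/3)
= ((25.4+28.2+4.3)/3, (18.3+(-0.9)+28.4)/3)
= (19.3, 15.2667)

(19.3, 15.2667)


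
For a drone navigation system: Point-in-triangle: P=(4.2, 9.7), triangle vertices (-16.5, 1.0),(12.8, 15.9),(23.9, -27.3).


Cross products: AB x AP = -53.52, BC x BP = -440.34, CA x CP = -937.29
All same sign? yes

Yes, inside


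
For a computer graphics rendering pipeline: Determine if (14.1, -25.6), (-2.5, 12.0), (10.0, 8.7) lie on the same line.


Cross product: ((-2.5)-14.1)*(8.7-(-25.6)) - (12-(-25.6))*(10-14.1)
= -415.22

No, not collinear


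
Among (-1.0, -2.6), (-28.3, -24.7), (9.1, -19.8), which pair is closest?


d(P0,P1) = 35.1241, d(P0,P2) = 19.9462, d(P1,P2) = 37.7196
Closest: P0 and P2

Closest pair: (-1.0, -2.6) and (9.1, -19.8), distance = 19.9462


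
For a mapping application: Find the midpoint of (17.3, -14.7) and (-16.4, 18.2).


M = ((17.3+(-16.4))/2, ((-14.7)+18.2)/2)
= (0.45, 1.75)

(0.45, 1.75)


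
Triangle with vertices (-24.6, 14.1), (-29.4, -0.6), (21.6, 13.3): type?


Side lengths squared: AB^2=239.13, BC^2=2794.21, CA^2=2135.08
Sorted: [239.13, 2135.08, 2794.21]
By sides: Scalene, By angles: Obtuse

Scalene, Obtuse


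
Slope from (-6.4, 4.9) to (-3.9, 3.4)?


slope = (y2-y1)/(x2-x1) = (3.4-4.9)/((-3.9)-(-6.4)) = (-1.5)/2.5 = -0.6

-0.6


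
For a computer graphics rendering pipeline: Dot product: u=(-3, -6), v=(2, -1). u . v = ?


u . v = u_x*v_x + u_y*v_y = (-3)*2 + (-6)*(-1)
= (-6) + 6 = 0

0


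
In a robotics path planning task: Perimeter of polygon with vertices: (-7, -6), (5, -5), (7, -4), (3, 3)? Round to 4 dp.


Sides: (-7, -6)->(5, -5): sqrt(145) = 12.041595, (5, -5)->(7, -4): sqrt(5) = 2.236068, (7, -4)->(3, 3): sqrt(65) = 8.062258, (3, 3)->(-7, -6): sqrt(181) = 13.453624
Sum = 35.793545
Perimeter = 35.7935

35.7935


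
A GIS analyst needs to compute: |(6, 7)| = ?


|u| = sqrt(6^2 + 7^2) = sqrt(85) = 9.2195

9.2195


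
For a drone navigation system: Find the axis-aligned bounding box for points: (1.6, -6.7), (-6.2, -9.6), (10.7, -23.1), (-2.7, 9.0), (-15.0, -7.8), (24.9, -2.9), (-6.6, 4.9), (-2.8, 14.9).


x range: [-15, 24.9]
y range: [-23.1, 14.9]
Bounding box: (-15,-23.1) to (24.9,14.9)

(-15,-23.1) to (24.9,14.9)


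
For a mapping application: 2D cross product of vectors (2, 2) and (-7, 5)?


u x v = u_x*v_y - u_y*v_x = 2*5 - 2*(-7)
= 10 - (-14) = 24

24


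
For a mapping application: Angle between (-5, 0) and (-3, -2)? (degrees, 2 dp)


u.v = 15, |u| = sqrt(25) = 5, |v| = sqrt(13) = 3.6056
cos(theta) = u.v/(|u||v|) = 15/sqrt(325) = 0.83205
theta = acos(0.83205) = 33.69 degrees

33.69 degrees


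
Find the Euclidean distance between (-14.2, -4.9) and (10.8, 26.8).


dx=25, dy=31.7
d^2 = 25^2 + 31.7^2 = 1629.89
d = sqrt(1629.89) = 40.3719

40.3719


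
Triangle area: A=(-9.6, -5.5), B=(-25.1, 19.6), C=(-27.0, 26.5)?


Area = |x_A(y_B-y_C) + x_B(y_C-y_A) + x_C(y_A-y_B)|/2
= |66.24 + (-803.2) + 677.7|/2
= 59.26/2 = 29.63

29.63


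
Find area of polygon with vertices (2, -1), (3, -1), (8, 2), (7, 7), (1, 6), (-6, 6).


Shoelace sum: (2*(-1) - 3*(-1)) + (3*2 - 8*(-1)) + (8*7 - 7*2) + (7*6 - 1*7) + (1*6 - (-6)*6) + ((-6)*(-1) - 2*6)
= 128
Area = |128|/2 = 64

64


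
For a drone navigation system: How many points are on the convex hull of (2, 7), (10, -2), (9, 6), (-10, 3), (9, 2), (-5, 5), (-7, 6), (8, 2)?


Convex hull vertices (CCW): (-10, 3), (10, -2), (9, 6), (2, 7), (-7, 6)
Count = 5

5


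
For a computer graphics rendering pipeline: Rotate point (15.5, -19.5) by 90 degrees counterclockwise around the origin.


90° CCW: (x,y) -> (-y, x)
(15.5,-19.5) -> (19.5, 15.5)

(19.5, 15.5)


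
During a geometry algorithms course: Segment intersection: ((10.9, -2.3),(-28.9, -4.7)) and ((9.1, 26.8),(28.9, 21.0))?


Cross products: d1=-565.74, d2=-844.1, d3=-1162.5, d4=-884.14
d1*d2 < 0 and d3*d4 < 0? no

No, they don't intersect


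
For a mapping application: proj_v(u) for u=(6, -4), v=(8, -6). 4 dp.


u.v = 72, |v| = sqrt(100) = 10
Scalar projection = u.v / |v| = 72 / sqrt(100) = 7.2

7.2


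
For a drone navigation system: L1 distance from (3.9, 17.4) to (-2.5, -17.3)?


|3.9-(-2.5)| + |17.4-(-17.3)| = 6.4 + 34.7 = 41.1

41.1


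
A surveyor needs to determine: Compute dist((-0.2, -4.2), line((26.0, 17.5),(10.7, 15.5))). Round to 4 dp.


|cross product| = 279.61
|line direction| = sqrt(238.09) = 15.4302
Distance = 279.61/sqrt(238.09) = 18.121

18.121


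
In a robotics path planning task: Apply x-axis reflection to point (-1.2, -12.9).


Reflection over x-axis: (x,y) -> (x,-y)
(-1.2, -12.9) -> (-1.2, 12.9)

(-1.2, 12.9)


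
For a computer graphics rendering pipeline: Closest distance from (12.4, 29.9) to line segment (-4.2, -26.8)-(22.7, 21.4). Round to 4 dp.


Project P onto AB: t = 1 (clamped to [0,1])
Closest point on segment: (22.7, 21.4)
Distance: 13.3544

13.3544


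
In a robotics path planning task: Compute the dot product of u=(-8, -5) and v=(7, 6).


u . v = u_x*v_x + u_y*v_y = (-8)*7 + (-5)*6
= (-56) + (-30) = -86

-86


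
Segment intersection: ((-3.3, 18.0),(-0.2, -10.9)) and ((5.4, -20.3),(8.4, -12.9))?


Cross products: d1=179.28, d2=69.64, d3=132.7, d4=242.34
d1*d2 < 0 and d3*d4 < 0? no

No, they don't intersect


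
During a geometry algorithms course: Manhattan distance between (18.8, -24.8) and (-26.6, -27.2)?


|18.8-(-26.6)| + |(-24.8)-(-27.2)| = 45.4 + 2.4 = 47.8

47.8


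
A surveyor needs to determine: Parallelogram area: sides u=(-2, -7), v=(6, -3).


|u x v| = |(-2)*(-3) - (-7)*6|
= |6 - (-42)| = 48

48


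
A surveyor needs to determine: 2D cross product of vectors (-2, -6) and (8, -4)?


u x v = u_x*v_y - u_y*v_x = (-2)*(-4) - (-6)*8
= 8 - (-48) = 56

56


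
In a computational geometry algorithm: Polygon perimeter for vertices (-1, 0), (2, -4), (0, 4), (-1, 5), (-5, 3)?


Sides: (-1, 0)->(2, -4): sqrt(25) = 5, (2, -4)->(0, 4): sqrt(68) = 8.246211, (0, 4)->(-1, 5): sqrt(2) = 1.414214, (-1, 5)->(-5, 3): sqrt(20) = 4.472136, (-5, 3)->(-1, 0): sqrt(25) = 5
Sum = 24.132561
Perimeter = 24.1326

24.1326


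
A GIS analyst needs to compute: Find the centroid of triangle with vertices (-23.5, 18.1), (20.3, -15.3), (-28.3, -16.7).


Centroid = ((x_A+x_B+x_C)/3, (y_A+y_B+y_C)/3)
= (((-23.5)+20.3+(-28.3))/3, (18.1+(-15.3)+(-16.7))/3)
= (-10.5, -4.6333)

(-10.5, -4.6333)


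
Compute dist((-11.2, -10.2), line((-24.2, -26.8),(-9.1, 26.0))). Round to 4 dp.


|cross product| = 435.74
|line direction| = sqrt(3015.85) = 54.9168
Distance = 435.74/sqrt(3015.85) = 7.9346

7.9346


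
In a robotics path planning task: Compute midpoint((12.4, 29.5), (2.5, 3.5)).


M = ((12.4+2.5)/2, (29.5+3.5)/2)
= (7.45, 16.5)

(7.45, 16.5)


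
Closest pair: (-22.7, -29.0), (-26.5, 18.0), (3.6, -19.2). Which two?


d(P0,P1) = 47.1534, d(P0,P2) = 28.0665, d(P1,P2) = 47.8524
Closest: P0 and P2

Closest pair: (-22.7, -29.0) and (3.6, -19.2), distance = 28.0665


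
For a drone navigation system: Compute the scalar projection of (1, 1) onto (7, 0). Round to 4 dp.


u.v = 7, |v| = sqrt(49) = 7
Scalar projection = u.v / |v| = 7 / sqrt(49) = 1

1


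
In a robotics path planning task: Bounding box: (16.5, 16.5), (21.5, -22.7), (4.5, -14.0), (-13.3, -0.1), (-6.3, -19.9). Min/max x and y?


x range: [-13.3, 21.5]
y range: [-22.7, 16.5]
Bounding box: (-13.3,-22.7) to (21.5,16.5)

(-13.3,-22.7) to (21.5,16.5)


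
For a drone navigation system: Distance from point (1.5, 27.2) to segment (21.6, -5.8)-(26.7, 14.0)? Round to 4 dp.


Project P onto AB: t = 1 (clamped to [0,1])
Closest point on segment: (26.7, 14)
Distance: 28.4478

28.4478


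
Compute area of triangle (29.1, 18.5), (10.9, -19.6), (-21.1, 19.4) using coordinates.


Area = |x_A(y_B-y_C) + x_B(y_C-y_A) + x_C(y_A-y_B)|/2
= |(-1134.9) + 9.81 + (-803.91)|/2
= 1929/2 = 964.5

964.5


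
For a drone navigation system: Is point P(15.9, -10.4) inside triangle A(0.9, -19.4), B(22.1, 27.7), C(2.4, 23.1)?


Cross products: AB x AP = -515.7, BC x BP = 722.05, CA x CP = 624
All same sign? no

No, outside


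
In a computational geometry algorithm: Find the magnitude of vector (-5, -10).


|u| = sqrt((-5)^2 + (-10)^2) = sqrt(125) = 11.1803

11.1803


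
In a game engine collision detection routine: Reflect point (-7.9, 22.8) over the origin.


Reflection over origin: (x,y) -> (-x,-y)
(-7.9, 22.8) -> (7.9, -22.8)

(7.9, -22.8)


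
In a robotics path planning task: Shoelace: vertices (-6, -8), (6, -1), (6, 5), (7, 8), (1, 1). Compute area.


Shoelace sum: ((-6)*(-1) - 6*(-8)) + (6*5 - 6*(-1)) + (6*8 - 7*5) + (7*1 - 1*8) + (1*(-8) - (-6)*1)
= 100
Area = |100|/2 = 50

50


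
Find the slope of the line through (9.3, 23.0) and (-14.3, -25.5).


slope = (y2-y1)/(x2-x1) = ((-25.5)-23)/((-14.3)-9.3) = (-48.5)/(-23.6) = 2.0551

2.0551


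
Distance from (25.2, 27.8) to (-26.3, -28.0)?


dx=-51.5, dy=-55.8
d^2 = (-51.5)^2 + (-55.8)^2 = 5765.89
d = sqrt(5765.89) = 75.9335

75.9335


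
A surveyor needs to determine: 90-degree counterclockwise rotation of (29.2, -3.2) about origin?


90° CCW: (x,y) -> (-y, x)
(29.2,-3.2) -> (3.2, 29.2)

(3.2, 29.2)


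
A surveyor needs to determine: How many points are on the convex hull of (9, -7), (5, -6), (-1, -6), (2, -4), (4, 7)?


Convex hull vertices (CCW): (-1, -6), (9, -7), (4, 7)
Count = 3

3


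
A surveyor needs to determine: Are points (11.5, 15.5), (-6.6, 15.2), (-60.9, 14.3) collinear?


Cross product: ((-6.6)-11.5)*(14.3-15.5) - (15.2-15.5)*((-60.9)-11.5)
= 0

Yes, collinear


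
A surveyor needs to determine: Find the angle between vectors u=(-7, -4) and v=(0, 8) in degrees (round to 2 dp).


u.v = -32, |u| = sqrt(65) = 8.0623, |v| = sqrt(64) = 8
cos(theta) = u.v/(|u||v|) = -32/sqrt(4160) = -0.496139
theta = acos(-0.496139) = 119.74 degrees

119.74 degrees


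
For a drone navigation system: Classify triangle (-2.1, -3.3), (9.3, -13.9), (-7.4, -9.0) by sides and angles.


Side lengths squared: AB^2=242.32, BC^2=302.9, CA^2=60.58
Sorted: [60.58, 242.32, 302.9]
By sides: Scalene, By angles: Right

Scalene, Right


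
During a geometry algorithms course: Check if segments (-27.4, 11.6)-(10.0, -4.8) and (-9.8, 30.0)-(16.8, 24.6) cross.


Cross products: d1=-584.48, d2=-818.76, d3=976.8, d4=1211.08
d1*d2 < 0 and d3*d4 < 0? no

No, they don't intersect


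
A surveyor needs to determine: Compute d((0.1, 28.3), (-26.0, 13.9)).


dx=-26.1, dy=-14.4
d^2 = (-26.1)^2 + (-14.4)^2 = 888.57
d = sqrt(888.57) = 29.8089

29.8089


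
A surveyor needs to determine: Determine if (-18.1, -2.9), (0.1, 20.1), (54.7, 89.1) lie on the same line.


Cross product: (0.1-(-18.1))*(89.1-(-2.9)) - (20.1-(-2.9))*(54.7-(-18.1))
= 0

Yes, collinear


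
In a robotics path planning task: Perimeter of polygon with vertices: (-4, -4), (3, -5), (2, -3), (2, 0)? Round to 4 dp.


Sides: (-4, -4)->(3, -5): sqrt(50) = 7.071068, (3, -5)->(2, -3): sqrt(5) = 2.236068, (2, -3)->(2, 0): sqrt(9) = 3, (2, 0)->(-4, -4): sqrt(52) = 7.211103
Sum = 19.518239
Perimeter = 19.5182

19.5182


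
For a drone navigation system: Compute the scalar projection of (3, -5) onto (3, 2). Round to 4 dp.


u.v = -1, |v| = sqrt(13) = 3.6056
Scalar projection = u.v / |v| = -1 / sqrt(13) = -0.2774

-0.2774


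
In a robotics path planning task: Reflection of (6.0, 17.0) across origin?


Reflection over origin: (x,y) -> (-x,-y)
(6, 17) -> (-6, -17)

(-6, -17)


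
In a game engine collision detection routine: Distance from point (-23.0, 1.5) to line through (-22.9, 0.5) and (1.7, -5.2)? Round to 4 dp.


|cross product| = 24.03
|line direction| = sqrt(637.65) = 25.2517
Distance = 24.03/sqrt(637.65) = 0.9516

0.9516


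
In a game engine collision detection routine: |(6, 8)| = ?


|u| = sqrt(6^2 + 8^2) = sqrt(100) = 10

10


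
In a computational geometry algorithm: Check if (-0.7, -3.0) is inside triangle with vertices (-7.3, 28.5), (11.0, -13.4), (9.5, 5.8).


Cross products: AB x AP = -299.91, BC x BP = 209.04, CA x CP = 379.38
All same sign? no

No, outside


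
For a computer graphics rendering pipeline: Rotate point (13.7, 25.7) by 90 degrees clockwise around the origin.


90° CW: (x,y) -> (y, -x)
(13.7,25.7) -> (25.7, -13.7)

(25.7, -13.7)


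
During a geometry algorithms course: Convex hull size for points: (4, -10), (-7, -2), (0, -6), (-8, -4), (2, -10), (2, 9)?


Convex hull vertices (CCW): (-8, -4), (2, -10), (4, -10), (2, 9), (-7, -2)
Count = 5

5


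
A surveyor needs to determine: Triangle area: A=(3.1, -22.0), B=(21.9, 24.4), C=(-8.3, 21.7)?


Area = |x_A(y_B-y_C) + x_B(y_C-y_A) + x_C(y_A-y_B)|/2
= |8.37 + 957.03 + 385.12|/2
= 1350.52/2 = 675.26

675.26


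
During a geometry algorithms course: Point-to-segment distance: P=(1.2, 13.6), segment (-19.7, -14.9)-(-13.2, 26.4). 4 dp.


Project P onto AB: t = 0.7511 (clamped to [0,1])
Closest point on segment: (-14.8178, 16.121)
Distance: 16.2149

16.2149


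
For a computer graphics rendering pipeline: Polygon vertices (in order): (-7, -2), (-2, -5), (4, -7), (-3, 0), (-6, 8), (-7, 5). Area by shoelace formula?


Shoelace sum: ((-7)*(-5) - (-2)*(-2)) + ((-2)*(-7) - 4*(-5)) + (4*0 - (-3)*(-7)) + ((-3)*8 - (-6)*0) + ((-6)*5 - (-7)*8) + ((-7)*(-2) - (-7)*5)
= 95
Area = |95|/2 = 47.5

47.5


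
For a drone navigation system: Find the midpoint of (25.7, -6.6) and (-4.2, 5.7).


M = ((25.7+(-4.2))/2, ((-6.6)+5.7)/2)
= (10.75, -0.45)

(10.75, -0.45)


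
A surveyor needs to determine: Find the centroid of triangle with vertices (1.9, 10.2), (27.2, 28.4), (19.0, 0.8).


Centroid = ((x_A+x_B+x_C)/3, (y_A+y_B+y_C)/3)
= ((1.9+27.2+19)/3, (10.2+28.4+0.8)/3)
= (16.0333, 13.1333)

(16.0333, 13.1333)


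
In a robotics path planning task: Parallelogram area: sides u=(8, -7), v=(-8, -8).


|u x v| = |8*(-8) - (-7)*(-8)|
= |(-64) - 56| = 120

120


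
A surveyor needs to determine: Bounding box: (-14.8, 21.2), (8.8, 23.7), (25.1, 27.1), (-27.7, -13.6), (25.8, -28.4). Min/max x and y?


x range: [-27.7, 25.8]
y range: [-28.4, 27.1]
Bounding box: (-27.7,-28.4) to (25.8,27.1)

(-27.7,-28.4) to (25.8,27.1)


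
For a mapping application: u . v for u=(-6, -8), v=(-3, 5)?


u . v = u_x*v_x + u_y*v_y = (-6)*(-3) + (-8)*5
= 18 + (-40) = -22

-22


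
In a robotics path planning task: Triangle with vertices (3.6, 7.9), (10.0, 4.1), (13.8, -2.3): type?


Side lengths squared: AB^2=55.4, BC^2=55.4, CA^2=208.08
Sorted: [55.4, 55.4, 208.08]
By sides: Isosceles, By angles: Obtuse

Isosceles, Obtuse


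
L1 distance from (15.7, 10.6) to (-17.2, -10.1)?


|15.7-(-17.2)| + |10.6-(-10.1)| = 32.9 + 20.7 = 53.6

53.6


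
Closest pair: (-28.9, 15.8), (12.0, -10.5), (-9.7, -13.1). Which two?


d(P0,P1) = 48.6261, d(P0,P2) = 34.6965, d(P1,P2) = 21.8552
Closest: P1 and P2

Closest pair: (12.0, -10.5) and (-9.7, -13.1), distance = 21.8552


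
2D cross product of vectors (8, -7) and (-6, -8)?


u x v = u_x*v_y - u_y*v_x = 8*(-8) - (-7)*(-6)
= (-64) - 42 = -106

-106


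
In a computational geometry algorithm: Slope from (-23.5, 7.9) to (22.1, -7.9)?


slope = (y2-y1)/(x2-x1) = ((-7.9)-7.9)/(22.1-(-23.5)) = (-15.8)/45.6 = -0.3465

-0.3465


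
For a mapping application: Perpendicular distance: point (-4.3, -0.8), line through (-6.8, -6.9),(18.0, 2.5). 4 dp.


|cross product| = 127.78
|line direction| = sqrt(703.4) = 26.5217
Distance = 127.78/sqrt(703.4) = 4.8179

4.8179


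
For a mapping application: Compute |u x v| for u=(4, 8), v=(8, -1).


|u x v| = |4*(-1) - 8*8|
= |(-4) - 64| = 68

68


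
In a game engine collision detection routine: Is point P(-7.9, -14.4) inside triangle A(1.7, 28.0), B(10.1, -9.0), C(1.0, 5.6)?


Cross products: AB x AP = -711.36, BC x BP = 311.94, CA x CP = 185.36
All same sign? no

No, outside


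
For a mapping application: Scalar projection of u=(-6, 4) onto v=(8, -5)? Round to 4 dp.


u.v = -68, |v| = sqrt(89) = 9.434
Scalar projection = u.v / |v| = -68 / sqrt(89) = -7.208

-7.208


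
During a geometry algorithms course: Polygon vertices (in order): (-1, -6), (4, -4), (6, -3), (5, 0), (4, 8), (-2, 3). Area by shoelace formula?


Shoelace sum: ((-1)*(-4) - 4*(-6)) + (4*(-3) - 6*(-4)) + (6*0 - 5*(-3)) + (5*8 - 4*0) + (4*3 - (-2)*8) + ((-2)*(-6) - (-1)*3)
= 138
Area = |138|/2 = 69

69


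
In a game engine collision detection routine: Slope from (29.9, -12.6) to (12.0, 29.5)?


slope = (y2-y1)/(x2-x1) = (29.5-(-12.6))/(12-29.9) = 42.1/(-17.9) = -2.352

-2.352


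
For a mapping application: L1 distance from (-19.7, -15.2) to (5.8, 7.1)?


|(-19.7)-5.8| + |(-15.2)-7.1| = 25.5 + 22.3 = 47.8

47.8


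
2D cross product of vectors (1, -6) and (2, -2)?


u x v = u_x*v_y - u_y*v_x = 1*(-2) - (-6)*2
= (-2) - (-12) = 10

10


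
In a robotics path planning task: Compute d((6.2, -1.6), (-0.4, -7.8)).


dx=-6.6, dy=-6.2
d^2 = (-6.6)^2 + (-6.2)^2 = 82
d = sqrt(82) = 9.0554

9.0554


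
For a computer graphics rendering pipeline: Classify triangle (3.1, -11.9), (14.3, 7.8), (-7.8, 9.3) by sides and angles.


Side lengths squared: AB^2=513.53, BC^2=490.66, CA^2=568.25
Sorted: [490.66, 513.53, 568.25]
By sides: Scalene, By angles: Acute

Scalene, Acute


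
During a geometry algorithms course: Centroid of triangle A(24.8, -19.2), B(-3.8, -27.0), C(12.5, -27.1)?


Centroid = ((x_A+x_B+x_C)/3, (y_A+y_B+y_C)/3)
= ((24.8+(-3.8)+12.5)/3, ((-19.2)+(-27)+(-27.1))/3)
= (11.1667, -24.4333)

(11.1667, -24.4333)


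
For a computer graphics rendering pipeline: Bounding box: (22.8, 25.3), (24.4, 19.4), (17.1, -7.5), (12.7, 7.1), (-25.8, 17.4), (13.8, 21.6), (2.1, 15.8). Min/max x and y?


x range: [-25.8, 24.4]
y range: [-7.5, 25.3]
Bounding box: (-25.8,-7.5) to (24.4,25.3)

(-25.8,-7.5) to (24.4,25.3)


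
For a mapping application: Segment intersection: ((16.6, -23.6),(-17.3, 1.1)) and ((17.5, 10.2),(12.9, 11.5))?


Cross products: d1=156.65, d2=87.1, d3=-1168.05, d4=-1098.5
d1*d2 < 0 and d3*d4 < 0? no

No, they don't intersect


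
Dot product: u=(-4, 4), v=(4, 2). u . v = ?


u . v = u_x*v_x + u_y*v_y = (-4)*4 + 4*2
= (-16) + 8 = -8

-8


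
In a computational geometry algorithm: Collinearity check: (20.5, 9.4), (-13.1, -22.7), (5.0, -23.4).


Cross product: ((-13.1)-20.5)*((-23.4)-9.4) - ((-22.7)-9.4)*(5-20.5)
= 604.53

No, not collinear


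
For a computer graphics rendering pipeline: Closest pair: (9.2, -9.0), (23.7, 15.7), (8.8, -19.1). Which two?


d(P0,P1) = 28.6416, d(P0,P2) = 10.1079, d(P1,P2) = 37.8556
Closest: P0 and P2

Closest pair: (9.2, -9.0) and (8.8, -19.1), distance = 10.1079


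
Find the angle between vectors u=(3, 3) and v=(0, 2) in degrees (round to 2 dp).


u.v = 6, |u| = sqrt(18) = 4.2426, |v| = sqrt(4) = 2
cos(theta) = u.v/(|u||v|) = 6/sqrt(72) = 0.707107
theta = acos(0.707107) = 45 degrees

45 degrees


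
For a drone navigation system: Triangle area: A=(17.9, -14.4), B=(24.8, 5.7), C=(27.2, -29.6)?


Area = |x_A(y_B-y_C) + x_B(y_C-y_A) + x_C(y_A-y_B)|/2
= |631.87 + (-376.96) + (-546.72)|/2
= 291.81/2 = 145.905

145.905


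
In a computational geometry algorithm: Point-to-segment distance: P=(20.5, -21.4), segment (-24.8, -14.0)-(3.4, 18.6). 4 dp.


Project P onto AB: t = 0.5577 (clamped to [0,1])
Closest point on segment: (-9.0727, 4.1813)
Distance: 39.1017

39.1017


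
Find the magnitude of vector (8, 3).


|u| = sqrt(8^2 + 3^2) = sqrt(73) = 8.544

8.544


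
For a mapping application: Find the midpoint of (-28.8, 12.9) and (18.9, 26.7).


M = (((-28.8)+18.9)/2, (12.9+26.7)/2)
= (-4.95, 19.8)

(-4.95, 19.8)


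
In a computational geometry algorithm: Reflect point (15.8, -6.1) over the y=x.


Reflection over y=x: (x,y) -> (y,x)
(15.8, -6.1) -> (-6.1, 15.8)

(-6.1, 15.8)


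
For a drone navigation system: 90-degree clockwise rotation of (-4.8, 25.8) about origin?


90° CW: (x,y) -> (y, -x)
(-4.8,25.8) -> (25.8, 4.8)

(25.8, 4.8)


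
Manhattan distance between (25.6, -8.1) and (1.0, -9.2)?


|25.6-1| + |(-8.1)-(-9.2)| = 24.6 + 1.1 = 25.7

25.7


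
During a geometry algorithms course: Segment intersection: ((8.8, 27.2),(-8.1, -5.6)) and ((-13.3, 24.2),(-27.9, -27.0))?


Cross products: d1=1087.72, d2=701.32, d3=-674.18, d4=-287.78
d1*d2 < 0 and d3*d4 < 0? no

No, they don't intersect


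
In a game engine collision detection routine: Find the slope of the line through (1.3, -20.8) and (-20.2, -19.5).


slope = (y2-y1)/(x2-x1) = ((-19.5)-(-20.8))/((-20.2)-1.3) = 1.3/(-21.5) = -0.0605

-0.0605


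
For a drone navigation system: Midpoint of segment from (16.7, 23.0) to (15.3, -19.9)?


M = ((16.7+15.3)/2, (23+(-19.9))/2)
= (16, 1.55)

(16, 1.55)


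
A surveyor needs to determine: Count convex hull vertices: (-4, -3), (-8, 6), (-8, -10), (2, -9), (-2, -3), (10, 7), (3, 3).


Convex hull vertices (CCW): (-8, -10), (2, -9), (10, 7), (-8, 6)
Count = 4

4


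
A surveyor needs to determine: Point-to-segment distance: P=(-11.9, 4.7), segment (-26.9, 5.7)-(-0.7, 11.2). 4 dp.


Project P onto AB: t = 0.5407 (clamped to [0,1])
Closest point on segment: (-12.7342, 8.6737)
Distance: 4.0604

4.0604


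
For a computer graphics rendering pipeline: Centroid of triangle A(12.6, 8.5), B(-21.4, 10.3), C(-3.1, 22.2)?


Centroid = ((x_A+x_B+x_C)/3, (y_A+y_B+y_C)/3)
= ((12.6+(-21.4)+(-3.1))/3, (8.5+10.3+22.2)/3)
= (-3.9667, 13.6667)

(-3.9667, 13.6667)


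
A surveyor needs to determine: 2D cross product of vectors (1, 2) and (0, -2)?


u x v = u_x*v_y - u_y*v_x = 1*(-2) - 2*0
= (-2) - 0 = -2

-2


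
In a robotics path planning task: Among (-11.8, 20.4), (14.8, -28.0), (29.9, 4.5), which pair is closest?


d(P0,P1) = 55.2279, d(P0,P2) = 44.6285, d(P1,P2) = 35.8366
Closest: P1 and P2

Closest pair: (14.8, -28.0) and (29.9, 4.5), distance = 35.8366


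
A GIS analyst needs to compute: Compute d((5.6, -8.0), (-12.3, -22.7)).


dx=-17.9, dy=-14.7
d^2 = (-17.9)^2 + (-14.7)^2 = 536.5
d = sqrt(536.5) = 23.1625

23.1625


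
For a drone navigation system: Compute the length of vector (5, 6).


|u| = sqrt(5^2 + 6^2) = sqrt(61) = 7.8102

7.8102


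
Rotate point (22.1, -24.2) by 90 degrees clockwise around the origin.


90° CW: (x,y) -> (y, -x)
(22.1,-24.2) -> (-24.2, -22.1)

(-24.2, -22.1)


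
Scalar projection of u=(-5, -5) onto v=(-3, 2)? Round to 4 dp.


u.v = 5, |v| = sqrt(13) = 3.6056
Scalar projection = u.v / |v| = 5 / sqrt(13) = 1.3868

1.3868


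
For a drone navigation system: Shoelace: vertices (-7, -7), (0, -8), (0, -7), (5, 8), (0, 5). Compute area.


Shoelace sum: ((-7)*(-8) - 0*(-7)) + (0*(-7) - 0*(-8)) + (0*8 - 5*(-7)) + (5*5 - 0*8) + (0*(-7) - (-7)*5)
= 151
Area = |151|/2 = 75.5

75.5


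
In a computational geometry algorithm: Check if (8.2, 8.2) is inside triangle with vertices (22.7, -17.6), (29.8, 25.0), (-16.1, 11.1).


Cross products: AB x AP = 800.88, BC x BP = 470.88, CA x CP = 584.89
All same sign? yes

Yes, inside


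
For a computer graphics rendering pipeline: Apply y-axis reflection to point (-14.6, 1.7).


Reflection over y-axis: (x,y) -> (-x,y)
(-14.6, 1.7) -> (14.6, 1.7)

(14.6, 1.7)


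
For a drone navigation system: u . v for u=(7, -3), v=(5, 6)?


u . v = u_x*v_x + u_y*v_y = 7*5 + (-3)*6
= 35 + (-18) = 17

17


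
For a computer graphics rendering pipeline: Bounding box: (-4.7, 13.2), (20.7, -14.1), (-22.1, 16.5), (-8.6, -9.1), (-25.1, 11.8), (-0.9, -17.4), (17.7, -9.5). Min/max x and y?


x range: [-25.1, 20.7]
y range: [-17.4, 16.5]
Bounding box: (-25.1,-17.4) to (20.7,16.5)

(-25.1,-17.4) to (20.7,16.5)


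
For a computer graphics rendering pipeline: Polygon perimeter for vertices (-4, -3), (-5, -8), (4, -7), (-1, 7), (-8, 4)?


Sides: (-4, -3)->(-5, -8): sqrt(26) = 5.09902, (-5, -8)->(4, -7): sqrt(82) = 9.055385, (4, -7)->(-1, 7): sqrt(221) = 14.866069, (-1, 7)->(-8, 4): sqrt(58) = 7.615773, (-8, 4)->(-4, -3): sqrt(65) = 8.062258
Sum = 44.698505
Perimeter = 44.6985

44.6985


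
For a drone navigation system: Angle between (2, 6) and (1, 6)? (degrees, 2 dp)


u.v = 38, |u| = sqrt(40) = 6.3246, |v| = sqrt(37) = 6.0828
cos(theta) = u.v/(|u||v|) = 38/sqrt(1480) = 0.987763
theta = acos(0.987763) = 8.97 degrees

8.97 degrees


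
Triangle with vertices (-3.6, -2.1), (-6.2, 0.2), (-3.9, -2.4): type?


Side lengths squared: AB^2=12.05, BC^2=12.05, CA^2=0.18
Sorted: [0.18, 12.05, 12.05]
By sides: Isosceles, By angles: Acute

Isosceles, Acute


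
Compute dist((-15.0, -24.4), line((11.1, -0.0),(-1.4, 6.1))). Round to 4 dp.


|cross product| = 464.21
|line direction| = sqrt(193.46) = 13.909
Distance = 464.21/sqrt(193.46) = 33.3748

33.3748


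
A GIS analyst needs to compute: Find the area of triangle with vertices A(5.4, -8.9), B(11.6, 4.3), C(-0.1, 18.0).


Area = |x_A(y_B-y_C) + x_B(y_C-y_A) + x_C(y_A-y_B)|/2
= |(-73.98) + 312.04 + 1.32|/2
= 239.38/2 = 119.69

119.69


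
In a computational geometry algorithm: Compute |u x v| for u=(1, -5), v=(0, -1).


|u x v| = |1*(-1) - (-5)*0|
= |(-1) - 0| = 1

1


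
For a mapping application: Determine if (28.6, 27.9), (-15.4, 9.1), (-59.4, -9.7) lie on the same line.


Cross product: ((-15.4)-28.6)*((-9.7)-27.9) - (9.1-27.9)*((-59.4)-28.6)
= 0

Yes, collinear


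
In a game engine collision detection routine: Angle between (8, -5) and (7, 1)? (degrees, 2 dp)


u.v = 51, |u| = sqrt(89) = 9.434, |v| = sqrt(50) = 7.0711
cos(theta) = u.v/(|u||v|) = 51/sqrt(4450) = 0.764522
theta = acos(0.764522) = 40.14 degrees

40.14 degrees


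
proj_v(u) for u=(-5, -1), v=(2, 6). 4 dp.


u.v = -16, |v| = sqrt(40) = 6.3246
Scalar projection = u.v / |v| = -16 / sqrt(40) = -2.5298

-2.5298


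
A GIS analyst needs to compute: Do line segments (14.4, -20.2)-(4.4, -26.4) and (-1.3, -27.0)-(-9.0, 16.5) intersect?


Cross products: d1=-735.31, d2=-252.57, d3=-29.34, d4=-512.08
d1*d2 < 0 and d3*d4 < 0? no

No, they don't intersect


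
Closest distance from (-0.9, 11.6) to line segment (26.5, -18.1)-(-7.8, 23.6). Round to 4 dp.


Project P onto AB: t = 0.7472 (clamped to [0,1])
Closest point on segment: (0.8718, 13.0574)
Distance: 2.2941

2.2941


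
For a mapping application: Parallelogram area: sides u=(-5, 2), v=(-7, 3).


|u x v| = |(-5)*3 - 2*(-7)|
= |(-15) - (-14)| = 1

1


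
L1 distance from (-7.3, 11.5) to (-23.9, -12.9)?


|(-7.3)-(-23.9)| + |11.5-(-12.9)| = 16.6 + 24.4 = 41

41


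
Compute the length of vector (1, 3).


|u| = sqrt(1^2 + 3^2) = sqrt(10) = 3.1623

3.1623


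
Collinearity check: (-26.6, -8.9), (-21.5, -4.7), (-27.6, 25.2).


Cross product: ((-21.5)-(-26.6))*(25.2-(-8.9)) - ((-4.7)-(-8.9))*((-27.6)-(-26.6))
= 178.11

No, not collinear


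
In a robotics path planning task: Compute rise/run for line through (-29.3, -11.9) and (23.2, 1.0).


slope = (y2-y1)/(x2-x1) = (1-(-11.9))/(23.2-(-29.3)) = 12.9/52.5 = 0.2457

0.2457


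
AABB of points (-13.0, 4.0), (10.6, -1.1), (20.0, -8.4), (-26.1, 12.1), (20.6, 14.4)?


x range: [-26.1, 20.6]
y range: [-8.4, 14.4]
Bounding box: (-26.1,-8.4) to (20.6,14.4)

(-26.1,-8.4) to (20.6,14.4)


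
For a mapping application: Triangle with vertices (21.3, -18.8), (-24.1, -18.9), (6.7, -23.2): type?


Side lengths squared: AB^2=2061.17, BC^2=967.13, CA^2=232.52
Sorted: [232.52, 967.13, 2061.17]
By sides: Scalene, By angles: Obtuse

Scalene, Obtuse


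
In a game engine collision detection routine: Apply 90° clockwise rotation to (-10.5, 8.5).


90° CW: (x,y) -> (y, -x)
(-10.5,8.5) -> (8.5, 10.5)

(8.5, 10.5)


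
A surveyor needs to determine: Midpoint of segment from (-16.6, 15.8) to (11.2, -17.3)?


M = (((-16.6)+11.2)/2, (15.8+(-17.3))/2)
= (-2.7, -0.75)

(-2.7, -0.75)


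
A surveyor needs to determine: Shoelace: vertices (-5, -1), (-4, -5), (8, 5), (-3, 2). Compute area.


Shoelace sum: ((-5)*(-5) - (-4)*(-1)) + ((-4)*5 - 8*(-5)) + (8*2 - (-3)*5) + ((-3)*(-1) - (-5)*2)
= 85
Area = |85|/2 = 42.5

42.5


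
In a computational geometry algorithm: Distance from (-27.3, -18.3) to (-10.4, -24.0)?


dx=16.9, dy=-5.7
d^2 = 16.9^2 + (-5.7)^2 = 318.1
d = sqrt(318.1) = 17.8354

17.8354


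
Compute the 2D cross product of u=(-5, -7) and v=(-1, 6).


u x v = u_x*v_y - u_y*v_x = (-5)*6 - (-7)*(-1)
= (-30) - 7 = -37

-37


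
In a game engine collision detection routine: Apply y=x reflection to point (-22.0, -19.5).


Reflection over y=x: (x,y) -> (y,x)
(-22, -19.5) -> (-19.5, -22)

(-19.5, -22)


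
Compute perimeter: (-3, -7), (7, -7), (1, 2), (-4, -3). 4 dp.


Sides: (-3, -7)->(7, -7): sqrt(100) = 10, (7, -7)->(1, 2): sqrt(117) = 10.816654, (1, 2)->(-4, -3): sqrt(50) = 7.071068, (-4, -3)->(-3, -7): sqrt(17) = 4.123106
Sum = 32.010828
Perimeter = 32.0108

32.0108


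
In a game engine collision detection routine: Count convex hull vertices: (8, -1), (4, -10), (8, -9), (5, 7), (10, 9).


Convex hull vertices (CCW): (4, -10), (8, -9), (10, 9), (5, 7)
Count = 4

4


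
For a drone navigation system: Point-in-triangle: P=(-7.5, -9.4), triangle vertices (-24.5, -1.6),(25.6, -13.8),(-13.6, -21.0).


Cross products: AB x AP = -183.38, BC x BP = -410.8, CA x CP = -244.78
All same sign? yes

Yes, inside


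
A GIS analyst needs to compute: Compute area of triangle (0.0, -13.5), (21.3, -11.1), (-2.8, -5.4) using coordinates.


Area = |x_A(y_B-y_C) + x_B(y_C-y_A) + x_C(y_A-y_B)|/2
= |0 + 172.53 + 6.72|/2
= 179.25/2 = 89.625

89.625


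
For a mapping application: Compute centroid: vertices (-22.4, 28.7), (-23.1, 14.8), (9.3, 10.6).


Centroid = ((x_A+x_B+x_C)/3, (y_A+y_B+y_C)/3)
= (((-22.4)+(-23.1)+9.3)/3, (28.7+14.8+10.6)/3)
= (-12.0667, 18.0333)

(-12.0667, 18.0333)


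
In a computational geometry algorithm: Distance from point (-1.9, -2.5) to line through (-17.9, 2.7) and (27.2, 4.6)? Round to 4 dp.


|cross product| = 264.92
|line direction| = sqrt(2037.62) = 45.14
Distance = 264.92/sqrt(2037.62) = 5.8689

5.8689


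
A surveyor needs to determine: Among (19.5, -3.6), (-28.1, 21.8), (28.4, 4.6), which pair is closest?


d(P0,P1) = 53.9529, d(P0,P2) = 12.1017, d(P1,P2) = 59.0601
Closest: P0 and P2

Closest pair: (19.5, -3.6) and (28.4, 4.6), distance = 12.1017


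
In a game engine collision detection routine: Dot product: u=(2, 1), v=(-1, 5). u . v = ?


u . v = u_x*v_x + u_y*v_y = 2*(-1) + 1*5
= (-2) + 5 = 3

3


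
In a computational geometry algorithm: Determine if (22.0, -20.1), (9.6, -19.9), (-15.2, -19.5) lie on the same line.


Cross product: (9.6-22)*((-19.5)-(-20.1)) - ((-19.9)-(-20.1))*((-15.2)-22)
= 0

Yes, collinear


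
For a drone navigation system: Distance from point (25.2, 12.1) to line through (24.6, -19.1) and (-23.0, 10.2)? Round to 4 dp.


|cross product| = 1502.7
|line direction| = sqrt(3124.25) = 55.895
Distance = 1502.7/sqrt(3124.25) = 26.8843

26.8843


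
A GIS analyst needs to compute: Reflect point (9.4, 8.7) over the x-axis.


Reflection over x-axis: (x,y) -> (x,-y)
(9.4, 8.7) -> (9.4, -8.7)

(9.4, -8.7)


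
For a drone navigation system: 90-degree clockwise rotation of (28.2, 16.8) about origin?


90° CW: (x,y) -> (y, -x)
(28.2,16.8) -> (16.8, -28.2)

(16.8, -28.2)


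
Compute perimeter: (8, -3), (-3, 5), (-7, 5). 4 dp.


Sides: (8, -3)->(-3, 5): sqrt(185) = 13.601471, (-3, 5)->(-7, 5): sqrt(16) = 4, (-7, 5)->(8, -3): sqrt(289) = 17
Sum = 34.601471
Perimeter = 34.6015

34.6015


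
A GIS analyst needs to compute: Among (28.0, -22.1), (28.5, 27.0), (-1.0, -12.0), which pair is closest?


d(P0,P1) = 49.1025, d(P0,P2) = 30.7085, d(P1,P2) = 48.9004
Closest: P0 and P2

Closest pair: (28.0, -22.1) and (-1.0, -12.0), distance = 30.7085


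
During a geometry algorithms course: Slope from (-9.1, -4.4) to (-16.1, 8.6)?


slope = (y2-y1)/(x2-x1) = (8.6-(-4.4))/((-16.1)-(-9.1)) = 13/(-7) = -1.8571

-1.8571


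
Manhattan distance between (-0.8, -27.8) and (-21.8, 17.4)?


|(-0.8)-(-21.8)| + |(-27.8)-17.4| = 21 + 45.2 = 66.2

66.2
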